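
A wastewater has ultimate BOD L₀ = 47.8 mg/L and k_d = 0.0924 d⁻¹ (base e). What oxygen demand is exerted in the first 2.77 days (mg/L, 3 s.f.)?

y ≈ 10.8 mg/L

y_t = L₀(1 − e^(−k_d t)) = 47.8 × (1 − e^(−0.0924×2.77))
= 47.8 × (1 − 0.7742) = 47.8 × 0.2258 = 10.79 mg/L.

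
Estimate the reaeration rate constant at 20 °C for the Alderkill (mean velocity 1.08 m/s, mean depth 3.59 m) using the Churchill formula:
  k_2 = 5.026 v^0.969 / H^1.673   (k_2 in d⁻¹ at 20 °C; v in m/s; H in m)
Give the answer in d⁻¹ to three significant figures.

k_2 ≈ 0.638 d⁻¹

k_2 = 5.026 × 1.08^0.969 / 3.59^1.673 = 5.026 × 1.077 / 8.485 = 0.6382 d⁻¹.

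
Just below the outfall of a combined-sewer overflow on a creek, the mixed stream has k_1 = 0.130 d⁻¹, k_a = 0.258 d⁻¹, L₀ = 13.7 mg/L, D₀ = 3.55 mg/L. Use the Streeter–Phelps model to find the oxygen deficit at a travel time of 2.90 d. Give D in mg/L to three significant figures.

k_1 L₀/(k_a−k_1) = 0.130×13.7/(0.258−0.130) = 1.781/0.1280 = 13.91 mg/L.
e^(−k_1 t) = e^(−0.130×2.900) = 0.6859; e^(−k_a t) = e^(−0.258×2.900) = 0.4732.
D = 13.91 × (0.6859 − 0.4732) + 3.55 × 0.4732 = 2.960 + 1.680 = 4.639 mg/L.

D ≈ 4.64 mg/L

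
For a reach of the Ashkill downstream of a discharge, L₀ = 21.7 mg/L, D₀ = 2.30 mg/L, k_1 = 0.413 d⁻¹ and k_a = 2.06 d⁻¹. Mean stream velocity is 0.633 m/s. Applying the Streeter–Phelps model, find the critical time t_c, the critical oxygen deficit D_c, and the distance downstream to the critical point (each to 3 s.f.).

At the critical point dD/dt = 0, so k_1 L₀ e^(−k_1 t) = k_a D. Substituting D(t) from the Streeter–Phelps equation and solving for t gives
t_c = ln[(k_a/k_1)(1 − D₀(k_a−k_1)/(k_1 L₀))] / (k_a−k_1).
Here k_a−k_1 = 1.647 d⁻¹ and 1 − D₀(k_a−k_1)/(k_1 L₀) = 1 − 2.30×1.647/(0.413×21.7) = 0.5773, so
t_c = ln(4.988 × 0.5773) / 1.647 = 1.058 / 1.647 = 0.6422 d.
D_c = (k_1/k_a) L₀ e^(−k_1 t_c) = (0.413/2.06) × 21.7 × e^(−0.413×0.6422) = 0.2005 × 21.7 × 0.7670 = 3.337 mg/L.
x_c = v t_c = 0.633 m/s × 0.6422 d × 86400 s/d = 35120 m ≈ 35.1 km.

t_c ≈ 0.642 d; D_c ≈ 3.34 mg/L; x_c ≈ 35.1 km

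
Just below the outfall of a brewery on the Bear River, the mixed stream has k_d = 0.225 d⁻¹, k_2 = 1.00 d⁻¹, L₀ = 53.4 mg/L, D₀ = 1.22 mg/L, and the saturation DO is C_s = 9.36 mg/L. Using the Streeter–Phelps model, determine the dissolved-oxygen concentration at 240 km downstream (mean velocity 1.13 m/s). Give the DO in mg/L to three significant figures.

DO ≈ 1.67 mg/L

Travel time t = x/v = 240 km / (1.13 m/s) = 240000 m / 1.13 m/s = 212400 s = 2.458 d.
k_d L₀/(k_2−k_d) = 0.225×53.4/(1.00−0.225) = 12.02/0.7750 = 15.50 mg/L.
e^(−k_d t) = e^(−0.225×2.458) = 0.5752; e^(−k_2 t) = e^(−1.00×2.458) = 0.08559.
D = 15.50 × (0.5752 − 0.08559) + 1.22 × 0.08559 = 7.590 + 0.1044 = 7.694 mg/L.
DO = C_s − D = 9.36 − 7.694 = 1.666 mg/L.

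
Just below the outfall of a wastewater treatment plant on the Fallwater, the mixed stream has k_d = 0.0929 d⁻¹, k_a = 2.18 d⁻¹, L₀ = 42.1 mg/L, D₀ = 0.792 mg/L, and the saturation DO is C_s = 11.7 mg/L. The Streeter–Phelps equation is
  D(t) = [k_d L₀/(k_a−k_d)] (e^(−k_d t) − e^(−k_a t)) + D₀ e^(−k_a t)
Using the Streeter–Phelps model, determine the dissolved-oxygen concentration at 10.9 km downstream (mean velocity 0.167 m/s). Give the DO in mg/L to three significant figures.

DO ≈ 10.2 mg/L

Travel time t = x/v = 10.9 km / (0.167 m/s) = 10900 m / 0.167 m/s = 65270 s = 0.7554 d.
k_d L₀/(k_a−k_d) = 0.0929×42.1/(2.18−0.0929) = 3.911/2.087 = 1.874 mg/L.
e^(−k_d t) = e^(−0.0929×0.7554) = 0.9322; e^(−k_a t) = e^(−2.18×0.7554) = 0.1927.
D = 1.874 × (0.9322 − 0.1927) + 0.792 × 0.1927 = 1.386 + 0.1526 = 1.538 mg/L.
DO = C_s − D = 11.7 − 1.538 = 10.16 mg/L.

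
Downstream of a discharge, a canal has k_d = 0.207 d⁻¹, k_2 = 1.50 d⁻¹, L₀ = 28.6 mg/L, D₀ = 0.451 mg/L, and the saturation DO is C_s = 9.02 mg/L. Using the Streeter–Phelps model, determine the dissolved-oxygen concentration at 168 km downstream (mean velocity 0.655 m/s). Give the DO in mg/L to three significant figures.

DO ≈ 6.59 mg/L

Travel time t = x/v = 168 km / (0.655 m/s) = 168000 m / 0.655 m/s = 256500 s = 2.969 d.
k_d L₀/(k_2−k_d) = 0.207×28.6/(1.50−0.207) = 5.920/1.293 = 4.579 mg/L.
e^(−k_d t) = e^(−0.207×2.969) = 0.5409; e^(−k_2 t) = e^(−1.50×2.969) = 0.01164.
D = 4.579 × (0.5409 − 0.01164) + 0.451 × 0.01164 = 2.423 + 0.005252 = 2.429 mg/L.
DO = C_s − D = 9.02 − 2.429 = 6.591 mg/L.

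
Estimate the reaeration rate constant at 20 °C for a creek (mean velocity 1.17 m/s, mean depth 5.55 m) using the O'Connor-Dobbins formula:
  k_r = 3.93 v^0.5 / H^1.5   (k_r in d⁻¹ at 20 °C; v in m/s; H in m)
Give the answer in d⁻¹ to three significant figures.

k_r = 3.93 × 1.17^0.5 / 5.55^1.5 = 3.93 × 1.082 / 13.07 = 0.3251 d⁻¹.

k_r ≈ 0.325 d⁻¹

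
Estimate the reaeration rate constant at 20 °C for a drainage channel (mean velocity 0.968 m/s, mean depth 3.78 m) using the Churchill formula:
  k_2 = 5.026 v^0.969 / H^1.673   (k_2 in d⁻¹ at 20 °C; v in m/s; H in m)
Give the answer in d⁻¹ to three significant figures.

k_2 = 5.026 × 0.968^0.969 / 3.78^1.673 = 5.026 × 0.9690 / 9.250 = 0.5265 d⁻¹.

k_2 ≈ 0.526 d⁻¹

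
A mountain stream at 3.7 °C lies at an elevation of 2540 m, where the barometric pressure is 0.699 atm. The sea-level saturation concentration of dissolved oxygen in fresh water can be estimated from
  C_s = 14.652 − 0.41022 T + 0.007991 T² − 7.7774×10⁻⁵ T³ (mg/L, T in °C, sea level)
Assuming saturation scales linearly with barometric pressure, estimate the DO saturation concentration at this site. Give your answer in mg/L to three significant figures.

C_s ≈ 9.25 mg/L

At sea level: C_s = 14.652 − 0.41022×3.7 + 0.007991×3.7² − 7.7774×10⁻⁵×3.7³ = 13.24 mg/L.
Pressure correction: C_s' = 13.24 × 0.699 = 9.255 mg/L.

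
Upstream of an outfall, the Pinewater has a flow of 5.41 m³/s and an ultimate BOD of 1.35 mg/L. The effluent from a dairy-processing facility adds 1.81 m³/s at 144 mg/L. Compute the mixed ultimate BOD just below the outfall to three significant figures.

37.1 mg/L

Flow-weighted mixing: C = (Q_r C_r + Q_w C_w)/(Q_r + Q_w)
= (5.41×1.35 + 1.81×144)/(5.41 + 1.81) = 267.9/7.220 = 37.11 mg/L.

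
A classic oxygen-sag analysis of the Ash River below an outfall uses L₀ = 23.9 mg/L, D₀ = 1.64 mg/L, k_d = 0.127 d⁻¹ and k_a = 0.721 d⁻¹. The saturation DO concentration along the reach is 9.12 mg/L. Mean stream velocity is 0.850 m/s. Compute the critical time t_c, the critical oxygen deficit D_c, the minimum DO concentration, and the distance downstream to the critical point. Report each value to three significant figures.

t_c ≈ 2.27 d; D_c ≈ 3.15 mg/L; min DO ≈ 5.97 mg/L; x_c ≈ 167 km

With k_a/k_d = 5.677 and 1 − D₀(k_a−k_d)/(k_d L₀) = 0.6791,
t_c = ln(5.677 × 0.6791) / (0.721 − 0.127) = ln(3.855) / 0.5940 = 1.349/0.5940 = 2.272 d.
D_c = (k_d/k_a) L₀ e^(−k_d t_c) = (0.127/0.721) × 23.9 × e^(−0.127×2.272) = 0.1761 × 23.9 × 0.7494 = 3.155 mg/L.
Minimum DO = C_s − D_c = 9.12 − 3.155 = 5.965 mg/L.
x_c = v t_c = 0.850 m/s × 2.272 d × 86400 s/d = 166800 m ≈ 167 km.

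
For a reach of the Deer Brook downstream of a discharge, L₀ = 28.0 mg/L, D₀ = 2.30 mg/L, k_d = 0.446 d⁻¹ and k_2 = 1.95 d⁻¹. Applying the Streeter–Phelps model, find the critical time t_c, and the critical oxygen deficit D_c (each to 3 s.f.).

t_c ≈ 0.765 d; D_c ≈ 4.55 mg/L

t_c = [1/(k_2−k_d)] ln[(k_2/k_d)(1 − D₀(k_2−k_d)/(k_d L₀))]
= [1/(1.95−0.446)] ln[(1.95/0.446)(1 − 2.30×1.504/(0.446×28.0))]
= (1/1.504) ln[4.372 × 0.7230] = 0.6649 × ln(3.161) = 0.6649 × 1.151 = 0.7652 d.
L(t_c) = L₀ e^(−k_d t_c) = 28.0 × 0.7108 = 19.90 mg/L, and at the critical point k_2 D_c = k_d L, so D_c = (0.446/1.95) × 19.90 = 4.552 mg/L.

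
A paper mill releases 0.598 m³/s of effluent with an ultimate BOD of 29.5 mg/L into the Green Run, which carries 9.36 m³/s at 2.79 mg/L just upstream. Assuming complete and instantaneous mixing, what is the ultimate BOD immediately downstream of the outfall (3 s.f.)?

Flow-weighted mixing: C = (Q_r C_r + Q_w C_w)/(Q_r + Q_w)
= (9.36×2.79 + 0.598×29.5)/(9.36 + 0.598) = 43.76/9.958 = 4.394 mg/L.

4.39 mg/L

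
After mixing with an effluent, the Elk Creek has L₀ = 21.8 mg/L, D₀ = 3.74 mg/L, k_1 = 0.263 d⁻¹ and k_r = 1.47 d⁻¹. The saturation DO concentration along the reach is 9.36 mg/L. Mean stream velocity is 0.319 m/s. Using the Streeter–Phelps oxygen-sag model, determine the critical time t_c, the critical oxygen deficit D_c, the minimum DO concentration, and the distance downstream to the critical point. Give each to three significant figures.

At the critical point dD/dt = 0, so k_1 L₀ e^(−k_1 t) = k_r D. Substituting D(t) from the Streeter–Phelps equation and solving for t gives
t_c = ln[(k_r/k_1)(1 − D₀(k_r−k_1)/(k_1 L₀))] / (k_r−k_1).
Here k_r−k_1 = 1.207 d⁻¹ and 1 − D₀(k_r−k_1)/(k_1 L₀) = 1 − 3.74×1.207/(0.263×21.8) = 0.2127, so
t_c = ln(5.589 × 0.2127) / 1.207 = 0.1728 / 1.207 = 0.1431 d.
L(t_c) = L₀ e^(−k_1 t_c) = 21.8 × 0.9631 = 20.99 mg/L, and at the critical point k_r D_c = k_1 L, so D_c = (0.263/1.47) × 20.99 = 3.756 mg/L.
Minimum DO = C_s − D_c = 9.36 − 3.756 = 5.604 mg/L.
x_c = v t_c = 0.319 m/s × 0.1431 d × 86400 s/d = 3945 m ≈ 3.95 km.

t_c ≈ 0.143 d; D_c ≈ 3.76 mg/L; min DO ≈ 5.60 mg/L; x_c ≈ 3.95 km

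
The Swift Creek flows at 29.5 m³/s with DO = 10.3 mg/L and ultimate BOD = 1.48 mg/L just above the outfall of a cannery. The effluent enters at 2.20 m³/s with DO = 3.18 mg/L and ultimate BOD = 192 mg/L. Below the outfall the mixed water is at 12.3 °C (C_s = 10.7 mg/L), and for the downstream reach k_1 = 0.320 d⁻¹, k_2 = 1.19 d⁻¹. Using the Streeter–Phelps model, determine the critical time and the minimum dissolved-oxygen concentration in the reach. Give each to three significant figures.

t_c ≈ 1.30 d; minimum DO ≈ 8.09 mg/L

Mixed DO = (29.5×10.3 + 2.20×3.18)/(29.5+2.20) = 310.8/31.70 = 9.806 mg/L.
Mixed L₀ = (29.5×1.48 + 2.20×192)/(31.70) = 466.1/31.70 = 14.70 mg/L.
Initial deficit D₀ = C_s − DO₀ = 10.7 − 9.806 = 0.8941 mg/L.
t_c = (1/0.8700) ln[(1.19/0.320)(1 − 0.8941×0.8700/(0.320×14.70))] = 1.149 × ln(3.104) = 1.302 d.
D_c = (0.320/1.19) × 14.70 × e^(−0.320×1.302) = 0.2689 × 14.70 × 0.6593 = 2.606 mg/L.
Minimum DO = 10.7 − 2.606 = 8.094 mg/L.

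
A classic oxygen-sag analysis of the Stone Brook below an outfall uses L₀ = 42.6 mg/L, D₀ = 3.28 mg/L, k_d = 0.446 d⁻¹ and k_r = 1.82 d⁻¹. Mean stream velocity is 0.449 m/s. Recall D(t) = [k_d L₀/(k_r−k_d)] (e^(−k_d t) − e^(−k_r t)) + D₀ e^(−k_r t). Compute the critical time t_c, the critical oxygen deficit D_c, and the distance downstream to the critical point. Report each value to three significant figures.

t_c ≈ 0.826 d; D_c ≈ 7.22 mg/L; x_c ≈ 32.1 km

At the critical point dD/dt = 0, so k_d L₀ e^(−k_d t) = k_r D. Substituting D(t) from the Streeter–Phelps equation and solving for t gives
t_c = ln[(k_r/k_d)(1 − D₀(k_r−k_d)/(k_d L₀))] / (k_r−k_d).
Here k_r−k_d = 1.374 d⁻¹ and 1 − D₀(k_r−k_d)/(k_d L₀) = 1 − 3.28×1.374/(0.446×42.6) = 0.7628, so
t_c = ln(4.081 × 0.7628) / 1.374 = 1.136 / 1.374 = 0.8264 d.
L(t_c) = L₀ e^(−k_d t_c) = 42.6 × 0.6917 = 29.47 mg/L, and at the critical point k_r D_c = k_d L, so D_c = (0.446/1.82) × 29.47 = 7.221 mg/L.
x_c = v t_c = 0.449 m/s × 0.8264 d × 86400 s/d = 32060 m ≈ 32.1 km.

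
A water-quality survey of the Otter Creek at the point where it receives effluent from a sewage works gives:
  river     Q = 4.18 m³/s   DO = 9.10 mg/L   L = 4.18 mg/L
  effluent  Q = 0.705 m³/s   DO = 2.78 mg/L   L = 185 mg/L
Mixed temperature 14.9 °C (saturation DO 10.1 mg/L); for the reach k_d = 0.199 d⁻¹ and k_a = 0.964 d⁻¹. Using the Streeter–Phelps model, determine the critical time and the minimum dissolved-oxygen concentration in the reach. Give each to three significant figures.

t_c ≈ 1.70 d; minimum DO ≈ 5.64 mg/L

Mixed DO = (4.18×9.10 + 0.705×2.78)/(4.18+0.705) = 40.00/4.885 = 8.188 mg/L.
Mixed L₀ = (4.18×4.18 + 0.705×185)/(4.885) = 147.9/4.885 = 30.28 mg/L.
Initial deficit D₀ = C_s − DO₀ = 10.1 − 8.188 = 1.912 mg/L.
t_c = (1/0.7650) ln[(0.964/0.199)(1 − 1.912×0.7650/(0.199×30.28))] = 1.307 × ln(3.668) = 1.699 d.
D_c = (0.199/0.964) × 30.28 × e^(−0.199×1.699) = 0.2064 × 30.28 × 0.7131 = 4.457 mg/L.
Minimum DO = 10.1 − 4.457 = 5.643 mg/L.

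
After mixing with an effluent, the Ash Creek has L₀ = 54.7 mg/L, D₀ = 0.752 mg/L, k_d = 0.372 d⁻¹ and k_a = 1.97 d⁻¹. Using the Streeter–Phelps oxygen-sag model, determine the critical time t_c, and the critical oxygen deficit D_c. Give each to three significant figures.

t_c ≈ 1.01 d; D_c ≈ 7.11 mg/L

At the critical point dD/dt = 0, so k_d L₀ e^(−k_d t) = k_a D. Substituting D(t) from the Streeter–Phelps equation and solving for t gives
t_c = ln[(k_a/k_d)(1 − D₀(k_a−k_d)/(k_d L₀))] / (k_a−k_d).
Here k_a−k_d = 1.598 d⁻¹ and 1 − D₀(k_a−k_d)/(k_d L₀) = 1 − 0.752×1.598/(0.372×54.7) = 0.9409, so
t_c = ln(5.296 × 0.9409) / 1.598 = 1.606 / 1.598 = 1.005 d.
L(t_c) = L₀ e^(−k_d t_c) = 54.7 × 0.6881 = 37.64 mg/L, and at the critical point k_a D_c = k_d L, so D_c = (0.372/1.97) × 37.64 = 7.107 mg/L.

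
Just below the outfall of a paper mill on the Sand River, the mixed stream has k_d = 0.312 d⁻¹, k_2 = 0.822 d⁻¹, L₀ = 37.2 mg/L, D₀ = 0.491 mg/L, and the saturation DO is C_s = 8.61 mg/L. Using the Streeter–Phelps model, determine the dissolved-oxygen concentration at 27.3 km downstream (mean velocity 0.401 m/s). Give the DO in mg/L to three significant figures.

Travel time t = x/v = 27.3 km / (0.401 m/s) = 27300 m / 0.401 m/s = 68080 s = 0.7880 d.
k_d L₀/(k_2−k_d) = 0.312×37.2/(0.822−0.312) = 11.61/0.5100 = 22.76 mg/L.
e^(−k_d t) = e^(−0.312×0.7880) = 0.7820; e^(−k_2 t) = e^(−0.822×0.7880) = 0.5232.
D = 22.76 × (0.7820 − 0.5232) + 0.491 × 0.5232 = 5.890 + 0.2569 = 6.147 mg/L.
DO = C_s − D = 8.61 − 6.147 = 2.463 mg/L.

DO ≈ 2.46 mg/L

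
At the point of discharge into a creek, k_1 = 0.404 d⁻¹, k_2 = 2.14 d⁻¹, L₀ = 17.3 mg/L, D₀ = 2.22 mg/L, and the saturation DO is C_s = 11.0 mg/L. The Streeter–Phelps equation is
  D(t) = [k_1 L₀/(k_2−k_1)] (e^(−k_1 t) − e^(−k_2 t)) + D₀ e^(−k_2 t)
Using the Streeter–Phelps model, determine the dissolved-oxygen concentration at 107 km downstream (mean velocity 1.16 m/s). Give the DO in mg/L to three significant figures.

DO ≈ 8.57 mg/L

Travel time t = x/v = 107 km / (1.16 m/s) = 107000 m / 1.16 m/s = 92240 s = 1.068 d.
k_1 L₀/(k_2−k_1) = 0.404×17.3/(2.14−0.404) = 6.989/1.736 = 4.026 mg/L.
e^(−k_1 t) = e^(−0.404×1.068) = 0.6497; e^(−k_2 t) = e^(−2.14×1.068) = 0.1018.
D = 4.026 × (0.6497 − 0.1018) + 2.22 × 0.1018 = 2.206 + 0.2260 = 2.432 mg/L.
DO = C_s − D = 11.0 − 2.432 = 8.568 mg/L.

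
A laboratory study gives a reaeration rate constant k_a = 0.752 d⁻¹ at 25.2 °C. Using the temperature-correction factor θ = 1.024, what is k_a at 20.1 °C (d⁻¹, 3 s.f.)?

k_a(T₂) = k_a(T₁) · θ^(T₂−T₁) = 0.752 × 1.024^(20.1−25.2)
= 0.752 × 1.024^-5.10 = 0.752 × 0.8861 = 0.6663 d⁻¹.

k_a ≈ 0.666 d⁻¹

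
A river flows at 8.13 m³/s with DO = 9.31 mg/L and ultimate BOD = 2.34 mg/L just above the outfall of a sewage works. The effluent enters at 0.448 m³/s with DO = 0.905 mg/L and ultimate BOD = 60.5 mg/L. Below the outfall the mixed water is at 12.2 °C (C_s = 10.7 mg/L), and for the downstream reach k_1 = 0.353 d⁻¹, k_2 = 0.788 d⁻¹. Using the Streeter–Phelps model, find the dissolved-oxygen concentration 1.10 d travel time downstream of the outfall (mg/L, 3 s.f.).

Mixed DO = (8.13×9.31 + 0.448×0.905)/(8.13+0.448) = 76.10/8.578 = 8.871 mg/L.
Mixed L₀ = (8.13×2.34 + 0.448×60.5)/(8.578) = 46.13/8.578 = 5.378 mg/L.
Initial deficit D₀ = C_s − DO₀ = 10.7 − 8.871 = 1.829 mg/L.
D(1.10) = [0.353×5.378/(0.788−0.353)](e^(−0.353×1.10) − e^(−0.788×1.10)) + 1.829 e^(−0.788×1.10)
= 4.364 × (0.6782 − 0.4203) + 1.829 × 0.4203 = 1.894 mg/L.
DO = 10.7 − 1.894 = 8.806 mg/L.

DO ≈ 8.81 mg/L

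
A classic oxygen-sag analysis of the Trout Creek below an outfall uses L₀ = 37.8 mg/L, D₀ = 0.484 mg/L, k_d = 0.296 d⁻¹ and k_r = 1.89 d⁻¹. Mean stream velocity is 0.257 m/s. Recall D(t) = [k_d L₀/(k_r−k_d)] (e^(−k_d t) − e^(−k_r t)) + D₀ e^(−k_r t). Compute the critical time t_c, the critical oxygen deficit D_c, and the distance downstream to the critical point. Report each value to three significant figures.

t_c = [1/(k_r−k_d)] ln[(k_r/k_d)(1 − D₀(k_r−k_d)/(k_d L₀))]
= [1/(1.89−0.296)] ln[(1.89/0.296)(1 − 0.484×1.594/(0.296×37.8))]
= (1/1.594) ln[6.385 × 0.9310] = 0.6274 × ln(5.945) = 0.6274 × 1.783 = 1.118 d.
L(t_c) = L₀ e^(−k_d t_c) = 37.8 × 0.7182 = 27.15 mg/L, and at the critical point k_r D_c = k_d L, so D_c = (0.296/1.89) × 27.15 = 4.252 mg/L.
x_c = v t_c = 0.257 m/s × 1.118 d × 86400 s/d = 24830 m ≈ 24.8 km.

t_c ≈ 1.12 d; D_c ≈ 4.25 mg/L; x_c ≈ 24.8 km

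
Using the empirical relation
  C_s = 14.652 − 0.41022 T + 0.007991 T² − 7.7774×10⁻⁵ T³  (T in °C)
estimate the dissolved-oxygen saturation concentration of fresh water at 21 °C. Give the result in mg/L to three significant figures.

C_s = 14.652 − 0.41022×21 + 0.007991×21² − 7.7774×10⁻⁵×21³ = 8.841 mg/L.

C_s ≈ 8.84 mg/L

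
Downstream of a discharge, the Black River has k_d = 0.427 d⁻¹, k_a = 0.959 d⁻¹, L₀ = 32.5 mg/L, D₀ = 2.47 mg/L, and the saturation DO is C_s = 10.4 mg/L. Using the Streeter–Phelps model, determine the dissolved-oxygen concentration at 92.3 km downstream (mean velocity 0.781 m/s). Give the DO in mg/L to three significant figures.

DO ≈ 2.21 mg/L

Travel time t = x/v = 92.3 km / (0.781 m/s) = 92300 m / 0.781 m/s = 118200 s = 1.368 d.
k_d L₀/(k_a−k_d) = 0.427×32.5/(0.959−0.427) = 13.88/0.5320 = 26.09 mg/L.
e^(−k_d t) = e^(−0.427×1.368) = 0.5576; e^(−k_a t) = e^(−0.959×1.368) = 0.2693.
D = 26.09 × (0.5576 − 0.2693) + 2.47 × 0.2693 = 7.520 + 0.6653 = 8.185 mg/L.
DO = C_s − D = 10.4 − 8.185 = 2.215 mg/L.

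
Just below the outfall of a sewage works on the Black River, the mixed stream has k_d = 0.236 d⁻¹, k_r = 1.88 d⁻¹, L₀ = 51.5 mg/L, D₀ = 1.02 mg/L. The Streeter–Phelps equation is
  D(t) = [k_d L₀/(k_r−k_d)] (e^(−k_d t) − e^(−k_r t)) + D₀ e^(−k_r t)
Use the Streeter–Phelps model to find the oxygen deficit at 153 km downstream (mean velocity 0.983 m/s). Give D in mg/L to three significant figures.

D ≈ 4.62 mg/L

Travel time t = x/v = 153 km / (0.983 m/s) = 153000 m / 0.983 m/s = 155600 s = 1.801 d.
k_d L₀/(k_r−k_d) = 0.236×51.5/(1.88−0.236) = 12.15/1.644 = 7.393 mg/L.
e^(−k_d t) = e^(−0.236×1.801) = 0.6537; e^(−k_r t) = e^(−1.88×1.801) = 0.03382.
D = 7.393 × (0.6537 − 0.03382) + 1.02 × 0.03382 = 4.583 + 0.03450 = 4.617 mg/L.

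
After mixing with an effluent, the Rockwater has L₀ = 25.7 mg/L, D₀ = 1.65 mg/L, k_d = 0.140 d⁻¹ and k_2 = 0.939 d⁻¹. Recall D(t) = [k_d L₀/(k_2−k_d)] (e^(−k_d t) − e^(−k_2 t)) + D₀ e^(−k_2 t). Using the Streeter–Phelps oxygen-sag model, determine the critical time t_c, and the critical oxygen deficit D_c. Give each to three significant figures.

t_c = [1/(k_2−k_d)] ln[(k_2/k_d)(1 − D₀(k_2−k_d)/(k_d L₀))]
= [1/(0.939−0.140)] ln[(0.939/0.140)(1 − 1.65×0.7990/(0.140×25.7))]
= (1/0.7990) ln[6.707 × 0.6336] = 1.252 × ln(4.250) = 1.252 × 1.447 = 1.811 d.
L(t_c) = L₀ e^(−k_d t_c) = 25.7 × 0.7761 = 19.95 mg/L, and at the critical point k_2 D_c = k_d L, so D_c = (0.140/0.939) × 19.95 = 2.974 mg/L.

t_c ≈ 1.81 d; D_c ≈ 2.97 mg/L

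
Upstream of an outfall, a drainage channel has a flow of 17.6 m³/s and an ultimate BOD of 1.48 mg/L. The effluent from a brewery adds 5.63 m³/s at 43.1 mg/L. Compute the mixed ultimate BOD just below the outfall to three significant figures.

11.6 mg/L

Flow-weighted mixing: C = (Q_r C_r + Q_w C_w)/(Q_r + Q_w)
= (17.6×1.48 + 5.63×43.1)/(17.6 + 5.63) = 268.7/23.23 = 11.57 mg/L.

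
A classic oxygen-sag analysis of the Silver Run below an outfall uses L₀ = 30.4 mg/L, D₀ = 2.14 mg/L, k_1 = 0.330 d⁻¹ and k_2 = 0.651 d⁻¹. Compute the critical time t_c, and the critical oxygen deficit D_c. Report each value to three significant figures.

t_c = [1/(k_2−k_1)] ln[(k_2/k_1)(1 − D₀(k_2−k_1)/(k_1 L₀))]
= [1/(0.651−0.330)] ln[(0.651/0.330)(1 − 2.14×0.3210/(0.330×30.4))]
= (1/0.3210) ln[1.973 × 0.9315] = 3.115 × ln(1.838) = 3.115 × 0.6085 = 1.896 d.
D_c = (k_1/k_2) L₀ e^(−k_1 t_c) = (0.330/0.651) × 30.4 × e^(−0.330×1.896) = 0.5069 × 30.4 × 0.5350 = 8.244 mg/L.

t_c ≈ 1.90 d; D_c ≈ 8.24 mg/L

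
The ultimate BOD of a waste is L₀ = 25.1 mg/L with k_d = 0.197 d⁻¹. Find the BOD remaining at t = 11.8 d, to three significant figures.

L_t = L₀ e^(−k_d t) = 25.1 × e^(−0.197×11.8) = 25.1 × 0.09782 = 2.455 mg/L.

L ≈ 2.46 mg/L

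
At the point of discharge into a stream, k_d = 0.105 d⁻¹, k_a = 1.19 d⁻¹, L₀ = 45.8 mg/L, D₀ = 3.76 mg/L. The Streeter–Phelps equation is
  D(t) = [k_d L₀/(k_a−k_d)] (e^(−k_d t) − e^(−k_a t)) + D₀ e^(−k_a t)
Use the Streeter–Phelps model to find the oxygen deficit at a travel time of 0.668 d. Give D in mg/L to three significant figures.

D ≈ 3.83 mg/L

k_d L₀/(k_a−k_d) = 0.105×45.8/(1.19−0.105) = 4.809/1.085 = 4.432 mg/L.
e^(−k_d t) = e^(−0.105×0.6680) = 0.9323; e^(−k_a t) = e^(−1.19×0.6680) = 0.4516.
D = 4.432 × (0.9323 − 0.4516) + 3.76 × 0.4516 = 2.130 + 1.698 = 3.828 mg/L.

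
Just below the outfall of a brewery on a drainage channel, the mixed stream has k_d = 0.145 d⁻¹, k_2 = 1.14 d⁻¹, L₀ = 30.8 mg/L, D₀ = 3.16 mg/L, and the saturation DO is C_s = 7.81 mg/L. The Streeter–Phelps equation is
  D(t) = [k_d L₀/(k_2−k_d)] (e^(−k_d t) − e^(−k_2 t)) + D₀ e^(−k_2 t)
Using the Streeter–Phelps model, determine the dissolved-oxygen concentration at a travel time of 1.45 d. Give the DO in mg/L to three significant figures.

k_d L₀/(k_2−k_d) = 0.145×30.8/(1.14−0.145) = 4.466/0.9950 = 4.488 mg/L.
e^(−k_d t) = e^(−0.145×1.450) = 0.8104; e^(−k_2 t) = e^(−1.14×1.450) = 0.1915.
D = 4.488 × (0.8104 − 0.1915) + 3.16 × 0.1915 = 2.778 + 0.6051 = 3.383 mg/L.
DO = C_s − D = 7.81 − 3.383 = 4.427 mg/L.

DO ≈ 4.43 mg/L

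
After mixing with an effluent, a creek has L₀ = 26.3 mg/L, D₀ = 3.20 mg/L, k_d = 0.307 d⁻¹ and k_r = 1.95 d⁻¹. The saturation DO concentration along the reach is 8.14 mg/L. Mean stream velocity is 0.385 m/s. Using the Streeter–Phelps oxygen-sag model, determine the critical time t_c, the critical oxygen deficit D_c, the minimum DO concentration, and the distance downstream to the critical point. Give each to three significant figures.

t_c = [1/(k_r−k_d)] ln[(k_r/k_d)(1 − D₀(k_r−k_d)/(k_d L₀))]
= [1/(1.95−0.307)] ln[(1.95/0.307)(1 − 3.20×1.643/(0.307×26.3))]
= (1/1.643) ln[6.352 × 0.3488] = 0.6086 × ln(2.216) = 0.6086 × 0.7956 = 0.4842 d.
D_c = (k_d/k_r) L₀ e^(−k_d t_c) = (0.307/1.95) × 26.3 × e^(−0.307×0.4842) = 0.1574 × 26.3 × 0.8619 = 3.569 mg/L.
Minimum DO = C_s − D_c = 8.14 − 3.569 = 4.571 mg/L.
x_c = v t_c = 0.385 m/s × 0.4842 d × 86400 s/d = 16110 m ≈ 16.1 km.

t_c ≈ 0.484 d; D_c ≈ 3.57 mg/L; min DO ≈ 4.57 mg/L; x_c ≈ 16.1 km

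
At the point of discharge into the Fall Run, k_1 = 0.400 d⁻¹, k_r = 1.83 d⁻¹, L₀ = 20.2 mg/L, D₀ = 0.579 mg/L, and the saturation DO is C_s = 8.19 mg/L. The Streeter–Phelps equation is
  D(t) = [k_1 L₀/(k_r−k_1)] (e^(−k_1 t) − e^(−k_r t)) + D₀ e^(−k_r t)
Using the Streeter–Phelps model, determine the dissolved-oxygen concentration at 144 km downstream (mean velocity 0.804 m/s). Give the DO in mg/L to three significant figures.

Travel time t = x/v = 144 km / (0.804 m/s) = 144000 m / 0.804 m/s = 179100 s = 2.073 d.
k_1 L₀/(k_r−k_1) = 0.400×20.2/(1.83−0.400) = 8.080/1.430 = 5.650 mg/L.
e^(−k_1 t) = e^(−0.400×2.073) = 0.4364; e^(−k_r t) = e^(−1.83×2.073) = 0.02252.
D = 5.650 × (0.4364 − 0.02252) + 0.579 × 0.02252 = 2.339 + 0.01304 = 2.352 mg/L.
DO = C_s − D = 8.19 − 2.352 = 5.838 mg/L.

DO ≈ 5.84 mg/L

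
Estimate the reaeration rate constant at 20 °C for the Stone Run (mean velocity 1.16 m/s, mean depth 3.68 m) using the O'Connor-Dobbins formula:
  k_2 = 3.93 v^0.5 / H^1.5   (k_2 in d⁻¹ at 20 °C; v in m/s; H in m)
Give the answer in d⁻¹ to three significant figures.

k_2 ≈ 0.600 d⁻¹

k_2 = 3.93 × 1.16^0.5 / 3.68^1.5 = 3.93 × 1.077 / 7.059 = 0.5996 d⁻¹.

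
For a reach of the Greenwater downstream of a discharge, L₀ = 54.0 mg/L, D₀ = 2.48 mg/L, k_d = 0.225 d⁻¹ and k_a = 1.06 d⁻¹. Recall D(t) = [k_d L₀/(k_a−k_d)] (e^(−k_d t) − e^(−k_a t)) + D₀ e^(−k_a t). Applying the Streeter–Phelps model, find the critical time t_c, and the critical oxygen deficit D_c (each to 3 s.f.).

t_c = [1/(k_a−k_d)] ln[(k_a/k_d)(1 − D₀(k_a−k_d)/(k_d L₀))]
= [1/(1.06−0.225)] ln[(1.06/0.225)(1 − 2.48×0.8350/(0.225×54.0))]
= (1/0.8350) ln[4.711 × 0.8296] = 1.198 × ln(3.908) = 1.198 × 1.363 = 1.632 d.
L(t_c) = L₀ e^(−k_d t_c) = 54.0 × 0.6926 = 37.40 mg/L, and at the critical point k_a D_c = k_d L, so D_c = (0.225/1.06) × 37.40 = 7.939 mg/L.

t_c ≈ 1.63 d; D_c ≈ 7.94 mg/L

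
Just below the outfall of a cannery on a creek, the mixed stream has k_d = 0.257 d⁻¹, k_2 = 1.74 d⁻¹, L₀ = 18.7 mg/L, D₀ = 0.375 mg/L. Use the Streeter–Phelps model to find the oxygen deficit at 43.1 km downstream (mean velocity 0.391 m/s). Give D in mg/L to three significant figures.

D ≈ 2.02 mg/L

Travel time t = x/v = 43.1 km / (0.391 m/s) = 43100 m / 0.391 m/s = 110200 s = 1.276 d.
k_d L₀/(k_2−k_d) = 0.257×18.7/(1.74−0.257) = 4.806/1.483 = 3.241 mg/L.
e^(−k_d t) = e^(−0.257×1.276) = 0.7204; e^(−k_2 t) = e^(−1.74×1.276) = 0.1086.
D = 3.241 × (0.7204 − 0.1086) + 0.375 × 0.1086 = 1.983 + 0.04073 = 2.023 mg/L.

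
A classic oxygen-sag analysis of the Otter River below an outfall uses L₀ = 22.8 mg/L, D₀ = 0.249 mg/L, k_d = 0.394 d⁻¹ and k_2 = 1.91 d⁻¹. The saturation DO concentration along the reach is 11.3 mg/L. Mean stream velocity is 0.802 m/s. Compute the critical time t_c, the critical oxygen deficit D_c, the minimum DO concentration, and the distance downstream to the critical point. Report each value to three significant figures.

t_c = [1/(k_2−k_d)] ln[(k_2/k_d)(1 − D₀(k_2−k_d)/(k_d L₀))]
= [1/(1.91−0.394)] ln[(1.91/0.394)(1 − 0.249×1.516/(0.394×22.8))]
= (1/1.516) ln[4.848 × 0.9580] = 0.6596 × ln(4.644) = 0.6596 × 1.536 = 1.013 d.
L(t_c) = L₀ e^(−k_d t_c) = 22.8 × 0.6709 = 15.30 mg/L, and at the critical point k_2 D_c = k_d L, so D_c = (0.394/1.91) × 15.30 = 3.156 mg/L.
Minimum DO = C_s − D_c = 11.3 − 3.156 = 8.144 mg/L.
x_c = v t_c = 0.802 m/s × 1.013 d × 86400 s/d = 70190 m ≈ 70.2 km.

t_c ≈ 1.01 d; D_c ≈ 3.16 mg/L; min DO ≈ 8.14 mg/L; x_c ≈ 70.2 km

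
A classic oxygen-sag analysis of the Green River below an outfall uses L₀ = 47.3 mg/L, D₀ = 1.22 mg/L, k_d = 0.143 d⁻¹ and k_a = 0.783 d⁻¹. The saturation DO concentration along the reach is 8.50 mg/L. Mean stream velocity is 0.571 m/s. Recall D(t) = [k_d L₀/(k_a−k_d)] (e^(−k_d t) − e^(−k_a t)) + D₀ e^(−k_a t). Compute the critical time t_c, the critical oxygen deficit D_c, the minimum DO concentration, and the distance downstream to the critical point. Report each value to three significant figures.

t_c ≈ 2.47 d; D_c ≈ 6.07 mg/L; min DO ≈ 2.43 mg/L; x_c ≈ 122 km

With k_a/k_d = 5.476 and 1 − D₀(k_a−k_d)/(k_d L₀) = 0.8846,
t_c = ln(5.476 × 0.8846) / (0.783 − 0.143) = ln(4.843) / 0.6400 = 1.578/0.6400 = 2.465 d.
D_c = (k_d/k_a) L₀ e^(−k_d t_c) = (0.143/0.783) × 47.3 × e^(−0.143×2.465) = 0.1826 × 47.3 × 0.7029 = 6.072 mg/L.
Minimum DO = C_s − D_c = 8.50 − 6.072 = 2.428 mg/L.
x_c = v t_c = 0.571 m/s × 2.465 d × 86400 s/d = 121600 m ≈ 122 km.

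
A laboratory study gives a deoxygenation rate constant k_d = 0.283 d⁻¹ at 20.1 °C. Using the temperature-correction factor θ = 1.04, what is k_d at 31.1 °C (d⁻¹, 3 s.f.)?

k_d ≈ 0.436 d⁻¹

k_d(T₂) = k_d(T₁) · θ^(T₂−T₁) = 0.283 × 1.04^(31.1−20.1)
= 0.283 × 1.04^11.0 = 0.283 × 1.539 = 0.4357 d⁻¹.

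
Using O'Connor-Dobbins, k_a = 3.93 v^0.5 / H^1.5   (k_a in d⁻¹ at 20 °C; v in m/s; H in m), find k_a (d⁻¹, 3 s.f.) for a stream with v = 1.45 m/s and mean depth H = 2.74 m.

k_a ≈ 1.04 d⁻¹

k_a = 3.93 × 1.45^0.5 / 2.74^1.5 = 3.93 × 1.204 / 4.536 = 1.043 d⁻¹.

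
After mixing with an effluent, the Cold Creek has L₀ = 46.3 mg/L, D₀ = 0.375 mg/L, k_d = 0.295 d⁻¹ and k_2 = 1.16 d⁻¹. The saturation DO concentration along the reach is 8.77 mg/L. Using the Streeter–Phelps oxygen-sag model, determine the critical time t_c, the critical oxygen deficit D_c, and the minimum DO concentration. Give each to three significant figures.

t_c ≈ 1.56 d; D_c ≈ 7.44 mg/L; min DO ≈ 1.33 mg/L

With k_2/k_d = 3.932 and 1 − D₀(k_2−k_d)/(k_d L₀) = 0.9763,
t_c = ln(3.932 × 0.9763) / (1.16 − 0.295) = ln(3.839) / 0.8650 = 1.345/0.8650 = 1.555 d.
L(t_c) = L₀ e^(−k_d t_c) = 46.3 × 0.6321 = 29.26 mg/L, and at the critical point k_2 D_c = k_d L, so D_c = (0.295/1.16) × 29.26 = 7.442 mg/L.
Minimum DO = C_s − D_c = 8.77 − 7.442 = 1.328 mg/L.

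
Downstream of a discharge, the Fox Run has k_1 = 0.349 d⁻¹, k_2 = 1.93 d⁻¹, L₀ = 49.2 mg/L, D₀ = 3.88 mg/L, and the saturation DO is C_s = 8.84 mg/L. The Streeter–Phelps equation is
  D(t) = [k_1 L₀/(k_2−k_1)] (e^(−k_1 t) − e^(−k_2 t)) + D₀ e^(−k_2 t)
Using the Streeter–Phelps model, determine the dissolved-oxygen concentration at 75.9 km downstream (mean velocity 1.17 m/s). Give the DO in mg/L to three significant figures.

DO ≈ 2.12 mg/L

Travel time t = x/v = 75.9 km / (1.17 m/s) = 75900 m / 1.17 m/s = 64870 s = 0.7508 d.
k_1 L₀/(k_2−k_1) = 0.349×49.2/(1.93−0.349) = 17.17/1.581 = 10.86 mg/L.
e^(−k_1 t) = e^(−0.349×0.7508) = 0.7695; e^(−k_2 t) = e^(−1.93×0.7508) = 0.2348.
D = 10.86 × (0.7695 − 0.2348) + 3.88 × 0.2348 = 5.807 + 0.9109 = 6.718 mg/L.
DO = C_s − D = 8.84 − 6.718 = 2.122 mg/L.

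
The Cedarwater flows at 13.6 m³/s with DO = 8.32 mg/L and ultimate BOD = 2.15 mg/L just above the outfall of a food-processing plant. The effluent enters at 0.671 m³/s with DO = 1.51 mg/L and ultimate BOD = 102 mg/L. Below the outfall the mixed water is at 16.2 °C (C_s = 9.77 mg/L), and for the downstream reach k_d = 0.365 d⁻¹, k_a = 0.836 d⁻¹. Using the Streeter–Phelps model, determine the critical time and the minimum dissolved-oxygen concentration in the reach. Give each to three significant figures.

Mixed DO = (13.6×8.32 + 0.671×1.51)/(13.6+0.671) = 114.2/14.27 = 8.000 mg/L.
Mixed L₀ = (13.6×2.15 + 0.671×102)/(14.27) = 97.68/14.27 = 6.845 mg/L.
Initial deficit D₀ = C_s − DO₀ = 9.77 − 8.000 = 1.770 mg/L.
t_c = (1/0.4710) ln[(0.836/0.365)(1 − 1.770×0.4710/(0.365×6.845))] = 2.123 × ln(1.526) = 0.8974 d.
D_c = (0.365/0.836) × 6.845 × e^(−0.365×0.8974) = 0.4366 × 6.845 × 0.7207 = 2.154 mg/L.
Minimum DO = 9.77 − 2.154 = 7.616 mg/L.

t_c ≈ 0.897 d; minimum DO ≈ 7.62 mg/L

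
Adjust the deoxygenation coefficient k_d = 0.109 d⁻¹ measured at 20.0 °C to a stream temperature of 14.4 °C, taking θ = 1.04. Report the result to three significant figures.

k_d ≈ 0.0875 d⁻¹

k_d(T₂) = k_d(T₁) · θ^(T₂−T₁) = 0.109 × 1.04^(14.4−20.0)
= 0.109 × 1.04^-5.60 = 0.109 × 0.8028 = 0.08751 d⁻¹.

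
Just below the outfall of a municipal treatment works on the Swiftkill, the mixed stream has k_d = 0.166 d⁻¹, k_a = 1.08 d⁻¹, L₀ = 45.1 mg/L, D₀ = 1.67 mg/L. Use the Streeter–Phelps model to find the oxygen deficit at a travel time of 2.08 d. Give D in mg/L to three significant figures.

D ≈ 5.11 mg/L

k_d L₀/(k_a−k_d) = 0.166×45.1/(1.08−0.166) = 7.487/0.9140 = 8.191 mg/L.
e^(−k_d t) = e^(−0.166×2.080) = 0.7080; e^(−k_a t) = e^(−1.08×2.080) = 0.1058.
D = 8.191 × (0.7080 − 0.1058) + 1.67 × 0.1058 = 4.933 + 0.1767 = 5.110 mg/L.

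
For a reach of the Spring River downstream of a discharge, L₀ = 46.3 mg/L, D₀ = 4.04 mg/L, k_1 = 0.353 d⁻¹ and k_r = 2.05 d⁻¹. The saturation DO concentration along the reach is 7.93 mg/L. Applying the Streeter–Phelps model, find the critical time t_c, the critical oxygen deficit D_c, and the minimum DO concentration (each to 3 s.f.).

At the critical point dD/dt = 0, so k_1 L₀ e^(−k_1 t) = k_r D. Substituting D(t) from the Streeter–Phelps equation and solving for t gives
t_c = ln[(k_r/k_1)(1 − D₀(k_r−k_1)/(k_1 L₀))] / (k_r−k_1).
Here k_r−k_1 = 1.697 d⁻¹ and 1 − D₀(k_r−k_1)/(k_1 L₀) = 1 − 4.04×1.697/(0.353×46.3) = 0.5805, so
t_c = ln(5.807 × 0.5805) / 1.697 = 1.215 / 1.697 = 0.7161 d.
L(t_c) = L₀ e^(−k_1 t_c) = 46.3 × 0.7766 = 35.96 mg/L, and at the critical point k_r D_c = k_1 L, so D_c = (0.353/2.05) × 35.96 = 6.192 mg/L.
Minimum DO = C_s − D_c = 7.93 − 6.192 = 1.738 mg/L.

t_c ≈ 0.716 d; D_c ≈ 6.19 mg/L; min DO ≈ 1.74 mg/L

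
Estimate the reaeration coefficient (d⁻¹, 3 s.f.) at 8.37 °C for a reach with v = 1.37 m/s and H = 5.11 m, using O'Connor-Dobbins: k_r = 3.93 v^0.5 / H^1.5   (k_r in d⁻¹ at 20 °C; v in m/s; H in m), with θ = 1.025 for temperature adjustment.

k_r(20) = 3.93 × 1.37^0.5 / 5.11^1.5 = 3.93 × 1.170 / 11.55 = 0.3982 d⁻¹.
k_r(8.37) = 0.3982 × 1.025^(8.37−20) = 0.3982 × 0.7504 = 0.2988 d⁻¹.

k_r ≈ 0.299 d⁻¹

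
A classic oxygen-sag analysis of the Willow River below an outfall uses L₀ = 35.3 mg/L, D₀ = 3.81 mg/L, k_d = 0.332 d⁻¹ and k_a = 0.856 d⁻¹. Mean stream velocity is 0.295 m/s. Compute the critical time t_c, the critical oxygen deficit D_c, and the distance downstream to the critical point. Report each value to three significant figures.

t_c ≈ 1.45 d; D_c ≈ 8.46 mg/L; x_c ≈ 37.0 km

At the critical point dD/dt = 0, so k_d L₀ e^(−k_d t) = k_a D. Substituting D(t) from the Streeter–Phelps equation and solving for t gives
t_c = ln[(k_a/k_d)(1 − D₀(k_a−k_d)/(k_d L₀))] / (k_a−k_d).
Here k_a−k_d = 0.5240 d⁻¹ and 1 − D₀(k_a−k_d)/(k_d L₀) = 1 − 3.81×0.5240/(0.332×35.3) = 0.8296, so
t_c = ln(2.578 × 0.8296) / 0.5240 = 0.7604 / 0.5240 = 1.451 d.
D_c = (k_d/k_a) L₀ e^(−k_d t_c) = (0.332/0.856) × 35.3 × e^(−0.332×1.451) = 0.3879 × 35.3 × 0.6177 = 8.457 mg/L.
x_c = v t_c = 0.295 m/s × 1.451 d × 86400 s/d = 36990 m ≈ 37.0 km.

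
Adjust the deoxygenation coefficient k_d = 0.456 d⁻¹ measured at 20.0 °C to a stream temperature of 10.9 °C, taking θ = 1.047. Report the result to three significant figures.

k_d ≈ 0.300 d⁻¹

k_d(T₂) = k_d(T₁) · θ^(T₂−T₁) = 0.456 × 1.047^(10.9−20.0)
= 0.456 × 1.047^-9.10 = 0.456 × 0.6584 = 0.3002 d⁻¹.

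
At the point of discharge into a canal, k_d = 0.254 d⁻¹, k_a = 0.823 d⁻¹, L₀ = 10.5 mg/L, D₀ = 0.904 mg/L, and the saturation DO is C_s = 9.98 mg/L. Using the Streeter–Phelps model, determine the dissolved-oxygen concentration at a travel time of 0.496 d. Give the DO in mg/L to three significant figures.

DO ≈ 8.36 mg/L

k_d L₀/(k_a−k_d) = 0.254×10.5/(0.823−0.254) = 2.667/0.5690 = 4.687 mg/L.
e^(−k_d t) = e^(−0.254×0.4960) = 0.8816; e^(−k_a t) = e^(−0.823×0.4960) = 0.6648.
D = 4.687 × (0.8816 − 0.6648) + 0.904 × 0.6648 = 1.016 + 0.6010 = 1.617 mg/L.
DO = C_s − D = 9.98 − 1.617 = 8.363 mg/L.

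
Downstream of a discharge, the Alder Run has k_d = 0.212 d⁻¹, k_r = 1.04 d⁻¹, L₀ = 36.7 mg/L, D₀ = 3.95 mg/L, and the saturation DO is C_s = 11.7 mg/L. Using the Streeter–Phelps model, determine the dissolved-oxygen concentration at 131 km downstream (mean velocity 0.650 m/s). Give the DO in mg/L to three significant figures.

DO ≈ 6.45 mg/L

Travel time t = x/v = 131 km / (0.650 m/s) = 131000 m / 0.650 m/s = 201500 s = 2.333 d.
k_d L₀/(k_r−k_d) = 0.212×36.7/(1.04−0.212) = 7.780/0.8280 = 9.397 mg/L.
e^(−k_d t) = e^(−0.212×2.333) = 0.6099; e^(−k_r t) = e^(−1.04×2.333) = 0.08840.
D = 9.397 × (0.6099 − 0.08840) + 3.95 × 0.08840 = 4.900 + 0.3492 = 5.249 mg/L.
DO = C_s − D = 11.7 − 5.249 = 6.451 mg/L.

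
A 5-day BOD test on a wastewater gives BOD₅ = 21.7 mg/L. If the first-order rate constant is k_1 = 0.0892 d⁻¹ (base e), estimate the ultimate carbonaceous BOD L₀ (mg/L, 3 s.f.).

BOD₅ = L₀(1 − e^(−5k_1)) ⇒ L₀ = BOD₅ / (1 − e^(−5×0.0892))
= 21.7 / (1 − 0.6402) = 21.7 / 0.3598 = 60.31 mg/L.

L₀ ≈ 60.3 mg/L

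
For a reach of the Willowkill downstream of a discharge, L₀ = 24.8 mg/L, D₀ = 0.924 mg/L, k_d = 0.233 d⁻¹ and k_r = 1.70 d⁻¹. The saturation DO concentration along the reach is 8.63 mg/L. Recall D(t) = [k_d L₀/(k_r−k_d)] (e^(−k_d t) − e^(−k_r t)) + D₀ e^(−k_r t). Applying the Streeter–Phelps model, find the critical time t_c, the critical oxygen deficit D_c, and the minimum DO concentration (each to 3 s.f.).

With k_r/k_d = 7.296 and 1 − D₀(k_r−k_d)/(k_d L₀) = 0.7654,
t_c = ln(7.296 × 0.7654) / (1.70 − 0.233) = ln(5.585) / 1.467 = 1.720/1.467 = 1.172 d.
D_c = (k_d/k_r) L₀ e^(−k_d t_c) = (0.233/1.70) × 24.8 × e^(−0.233×1.172) = 0.1371 × 24.8 × 0.7610 = 2.587 mg/L.
Minimum DO = C_s − D_c = 8.63 − 2.587 = 6.043 mg/L.

t_c ≈ 1.17 d; D_c ≈ 2.59 mg/L; min DO ≈ 6.04 mg/L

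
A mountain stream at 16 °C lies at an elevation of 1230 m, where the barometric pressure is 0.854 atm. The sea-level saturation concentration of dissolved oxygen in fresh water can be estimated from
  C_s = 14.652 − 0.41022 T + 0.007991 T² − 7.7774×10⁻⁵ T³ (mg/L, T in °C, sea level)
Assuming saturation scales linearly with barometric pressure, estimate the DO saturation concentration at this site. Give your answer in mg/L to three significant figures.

C_s ≈ 8.38 mg/L

At sea level: C_s = 14.652 − 0.41022×16 + 0.007991×16² − 7.7774×10⁻⁵×16³ = 9.816 mg/L.
Pressure correction: C_s' = 9.816 × 0.854 = 8.383 mg/L.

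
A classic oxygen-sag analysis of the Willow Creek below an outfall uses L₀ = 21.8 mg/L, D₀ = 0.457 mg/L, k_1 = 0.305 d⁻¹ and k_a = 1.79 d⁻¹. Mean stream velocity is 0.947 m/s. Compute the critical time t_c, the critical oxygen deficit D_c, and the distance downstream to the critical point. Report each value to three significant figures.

t_c = [1/(k_a−k_1)] ln[(k_a/k_1)(1 − D₀(k_a−k_1)/(k_1 L₀))]
= [1/(1.79−0.305)] ln[(1.79/0.305)(1 − 0.457×1.485/(0.305×21.8))]
= (1/1.485) ln[5.869 × 0.8979] = 0.6734 × ln(5.270) = 0.6734 × 1.662 = 1.119 d.
L(t_c) = L₀ e^(−k_1 t_c) = 21.8 × 0.7108 = 15.50 mg/L, and at the critical point k_a D_c = k_1 L, so D_c = (0.305/1.79) × 15.50 = 2.640 mg/L.
x_c = v t_c = 0.947 m/s × 1.119 d × 86400 s/d = 91570 m ≈ 91.6 km.

t_c ≈ 1.12 d; D_c ≈ 2.64 mg/L; x_c ≈ 91.6 km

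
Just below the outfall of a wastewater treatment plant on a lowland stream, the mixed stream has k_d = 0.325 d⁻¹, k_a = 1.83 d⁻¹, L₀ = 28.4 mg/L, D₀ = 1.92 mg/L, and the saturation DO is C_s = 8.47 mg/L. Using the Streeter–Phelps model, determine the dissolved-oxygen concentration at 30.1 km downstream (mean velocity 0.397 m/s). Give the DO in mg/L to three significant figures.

Travel time t = x/v = 30.1 km / (0.397 m/s) = 30100 m / 0.397 m/s = 75820 s = 0.8775 d.
k_d L₀/(k_a−k_d) = 0.325×28.4/(1.83−0.325) = 9.230/1.505 = 6.133 mg/L.
e^(−k_d t) = e^(−0.325×0.8775) = 0.7519; e^(−k_a t) = e^(−1.83×0.8775) = 0.2007.
D = 6.133 × (0.7519 − 0.2007) + 1.92 × 0.2007 = 3.380 + 0.3854 = 3.766 mg/L.
DO = C_s − D = 8.47 − 3.766 = 4.704 mg/L.

DO ≈ 4.70 mg/L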